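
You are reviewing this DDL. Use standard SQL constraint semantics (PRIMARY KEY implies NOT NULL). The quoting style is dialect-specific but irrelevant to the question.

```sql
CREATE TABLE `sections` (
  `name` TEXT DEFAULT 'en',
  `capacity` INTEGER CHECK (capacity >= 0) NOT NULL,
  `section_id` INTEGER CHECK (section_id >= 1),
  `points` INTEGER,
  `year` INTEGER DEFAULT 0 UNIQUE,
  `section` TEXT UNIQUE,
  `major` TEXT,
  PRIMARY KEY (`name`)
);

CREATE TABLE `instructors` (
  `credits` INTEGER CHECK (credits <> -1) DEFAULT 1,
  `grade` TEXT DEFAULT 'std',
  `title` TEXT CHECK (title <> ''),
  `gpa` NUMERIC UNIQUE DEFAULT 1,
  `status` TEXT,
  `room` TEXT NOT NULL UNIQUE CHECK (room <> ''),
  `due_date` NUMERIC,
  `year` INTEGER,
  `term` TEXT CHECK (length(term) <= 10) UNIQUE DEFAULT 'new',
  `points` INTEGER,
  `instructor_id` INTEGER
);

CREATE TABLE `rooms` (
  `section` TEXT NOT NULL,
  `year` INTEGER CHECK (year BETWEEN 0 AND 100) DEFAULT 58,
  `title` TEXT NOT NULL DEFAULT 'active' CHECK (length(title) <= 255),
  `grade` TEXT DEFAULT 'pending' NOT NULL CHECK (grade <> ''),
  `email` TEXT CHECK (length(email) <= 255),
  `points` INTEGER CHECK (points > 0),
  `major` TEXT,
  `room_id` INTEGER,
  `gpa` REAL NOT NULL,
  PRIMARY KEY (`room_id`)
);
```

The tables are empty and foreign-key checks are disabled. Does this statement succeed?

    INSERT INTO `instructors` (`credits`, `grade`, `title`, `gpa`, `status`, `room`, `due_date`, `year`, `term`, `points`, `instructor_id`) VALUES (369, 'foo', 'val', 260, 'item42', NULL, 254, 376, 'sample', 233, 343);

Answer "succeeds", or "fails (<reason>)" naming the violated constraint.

fails (NOT NULL on room)

room is explicitly set to NULL, but room is declared NOT NULL.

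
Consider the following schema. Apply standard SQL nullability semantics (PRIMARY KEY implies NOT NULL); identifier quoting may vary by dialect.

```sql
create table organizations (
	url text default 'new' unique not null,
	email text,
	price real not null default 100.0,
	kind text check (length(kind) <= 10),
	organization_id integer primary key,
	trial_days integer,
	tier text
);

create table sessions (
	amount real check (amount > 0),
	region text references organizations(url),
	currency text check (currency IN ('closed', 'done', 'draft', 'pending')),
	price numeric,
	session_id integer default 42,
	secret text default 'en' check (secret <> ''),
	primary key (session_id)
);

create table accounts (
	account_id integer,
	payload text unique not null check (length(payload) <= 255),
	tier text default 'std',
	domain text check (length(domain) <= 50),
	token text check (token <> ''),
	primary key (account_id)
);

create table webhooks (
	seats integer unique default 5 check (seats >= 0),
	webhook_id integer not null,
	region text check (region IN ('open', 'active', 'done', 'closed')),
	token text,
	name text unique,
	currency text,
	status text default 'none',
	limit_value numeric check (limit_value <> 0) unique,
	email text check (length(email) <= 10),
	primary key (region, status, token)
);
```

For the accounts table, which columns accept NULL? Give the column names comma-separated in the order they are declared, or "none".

- account_id: part of the PRIMARY KEY, which implies NOT NULL → not nullable.
- payload: declared NOT NULL → not nullable.
- tier: DEFAULT only fills an omitted column; an explicit NULL is still allowed → nullable.
- domain: CHECK does not forbid NULL (a CHECK constraint passes when its expression is NULL) → nullable.
- token: CHECK does not forbid NULL (a CHECK constraint passes when its expression is NULL) → nullable.

tier, domain, token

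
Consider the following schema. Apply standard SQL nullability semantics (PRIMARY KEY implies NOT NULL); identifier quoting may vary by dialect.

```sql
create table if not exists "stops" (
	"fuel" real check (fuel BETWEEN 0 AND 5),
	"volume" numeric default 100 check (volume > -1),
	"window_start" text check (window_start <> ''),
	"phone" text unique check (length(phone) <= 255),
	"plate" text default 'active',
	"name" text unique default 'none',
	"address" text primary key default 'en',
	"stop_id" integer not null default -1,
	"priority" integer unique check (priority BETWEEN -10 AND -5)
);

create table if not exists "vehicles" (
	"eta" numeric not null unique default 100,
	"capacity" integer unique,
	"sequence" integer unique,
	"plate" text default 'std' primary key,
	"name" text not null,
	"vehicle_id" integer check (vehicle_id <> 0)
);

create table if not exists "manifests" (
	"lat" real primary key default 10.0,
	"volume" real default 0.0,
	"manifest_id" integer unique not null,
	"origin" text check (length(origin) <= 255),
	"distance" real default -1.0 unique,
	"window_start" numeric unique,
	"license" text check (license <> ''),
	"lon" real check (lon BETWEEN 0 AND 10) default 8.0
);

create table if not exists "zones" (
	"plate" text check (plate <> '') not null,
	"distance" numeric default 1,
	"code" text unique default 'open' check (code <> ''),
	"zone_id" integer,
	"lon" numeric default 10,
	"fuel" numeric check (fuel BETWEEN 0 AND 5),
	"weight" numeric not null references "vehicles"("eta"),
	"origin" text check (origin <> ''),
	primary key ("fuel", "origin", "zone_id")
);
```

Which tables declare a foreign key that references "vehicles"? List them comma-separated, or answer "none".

zones

- zones.weight references vehicles(eta).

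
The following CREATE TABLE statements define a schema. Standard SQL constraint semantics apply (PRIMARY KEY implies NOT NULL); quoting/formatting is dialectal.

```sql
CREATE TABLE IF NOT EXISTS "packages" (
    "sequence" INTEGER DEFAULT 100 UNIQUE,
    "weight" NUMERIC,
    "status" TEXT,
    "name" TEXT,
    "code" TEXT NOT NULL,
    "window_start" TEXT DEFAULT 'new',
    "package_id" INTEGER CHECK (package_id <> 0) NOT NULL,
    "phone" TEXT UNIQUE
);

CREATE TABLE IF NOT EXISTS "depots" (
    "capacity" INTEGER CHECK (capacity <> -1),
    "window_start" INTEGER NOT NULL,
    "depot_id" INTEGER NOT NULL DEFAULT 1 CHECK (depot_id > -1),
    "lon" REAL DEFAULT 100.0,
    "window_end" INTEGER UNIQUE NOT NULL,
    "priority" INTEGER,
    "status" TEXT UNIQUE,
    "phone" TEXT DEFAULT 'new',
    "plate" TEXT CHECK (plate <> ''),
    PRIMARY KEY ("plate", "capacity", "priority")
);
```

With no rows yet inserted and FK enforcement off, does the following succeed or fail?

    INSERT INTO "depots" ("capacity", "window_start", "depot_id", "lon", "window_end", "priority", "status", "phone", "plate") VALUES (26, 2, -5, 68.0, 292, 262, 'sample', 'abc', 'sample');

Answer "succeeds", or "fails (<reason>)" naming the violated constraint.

fails (CHECK on depot_id)

The value -5 for depot_id violates CHECK (depot_id > -1).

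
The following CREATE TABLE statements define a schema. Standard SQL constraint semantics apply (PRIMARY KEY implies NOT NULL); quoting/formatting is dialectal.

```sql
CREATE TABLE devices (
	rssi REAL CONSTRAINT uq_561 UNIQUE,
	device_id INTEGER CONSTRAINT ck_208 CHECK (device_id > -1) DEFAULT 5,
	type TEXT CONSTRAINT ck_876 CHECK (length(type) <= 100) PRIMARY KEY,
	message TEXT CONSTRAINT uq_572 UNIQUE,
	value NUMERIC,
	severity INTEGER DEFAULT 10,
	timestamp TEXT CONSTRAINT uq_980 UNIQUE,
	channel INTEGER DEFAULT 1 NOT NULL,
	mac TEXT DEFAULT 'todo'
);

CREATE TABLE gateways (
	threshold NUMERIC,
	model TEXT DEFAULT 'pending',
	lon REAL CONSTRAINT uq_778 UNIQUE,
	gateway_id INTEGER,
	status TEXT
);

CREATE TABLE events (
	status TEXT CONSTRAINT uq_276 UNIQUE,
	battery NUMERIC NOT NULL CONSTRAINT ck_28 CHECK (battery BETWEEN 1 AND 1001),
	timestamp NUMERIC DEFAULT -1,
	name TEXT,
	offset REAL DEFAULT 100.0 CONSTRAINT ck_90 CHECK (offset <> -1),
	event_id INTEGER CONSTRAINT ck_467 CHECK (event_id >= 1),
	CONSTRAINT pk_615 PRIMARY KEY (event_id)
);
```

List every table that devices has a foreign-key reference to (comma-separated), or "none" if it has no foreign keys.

none

No column in devices has a REFERENCES clause.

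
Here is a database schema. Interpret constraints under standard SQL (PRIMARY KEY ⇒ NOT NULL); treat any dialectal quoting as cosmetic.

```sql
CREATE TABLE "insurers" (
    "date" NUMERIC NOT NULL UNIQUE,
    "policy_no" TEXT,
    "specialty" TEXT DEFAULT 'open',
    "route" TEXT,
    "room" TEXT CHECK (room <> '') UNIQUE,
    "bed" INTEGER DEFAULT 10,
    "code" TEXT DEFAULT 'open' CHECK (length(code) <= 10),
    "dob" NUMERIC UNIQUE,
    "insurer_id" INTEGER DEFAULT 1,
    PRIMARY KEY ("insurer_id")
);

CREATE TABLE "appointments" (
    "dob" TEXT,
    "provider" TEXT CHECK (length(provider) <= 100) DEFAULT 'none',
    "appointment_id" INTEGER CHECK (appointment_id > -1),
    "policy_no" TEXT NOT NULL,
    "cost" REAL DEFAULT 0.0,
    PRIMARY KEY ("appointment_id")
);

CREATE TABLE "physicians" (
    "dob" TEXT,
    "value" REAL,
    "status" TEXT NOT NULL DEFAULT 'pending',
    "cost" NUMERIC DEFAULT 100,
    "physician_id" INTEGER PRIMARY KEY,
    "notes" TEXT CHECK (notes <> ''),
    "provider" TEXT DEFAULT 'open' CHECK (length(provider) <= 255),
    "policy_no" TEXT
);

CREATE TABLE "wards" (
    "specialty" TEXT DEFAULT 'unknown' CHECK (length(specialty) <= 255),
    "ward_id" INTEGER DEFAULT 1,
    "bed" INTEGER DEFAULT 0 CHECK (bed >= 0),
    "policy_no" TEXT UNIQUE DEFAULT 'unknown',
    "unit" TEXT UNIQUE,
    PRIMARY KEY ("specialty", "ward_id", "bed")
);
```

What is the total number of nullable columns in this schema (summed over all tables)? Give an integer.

18

insurers: 7 nullable (policy_no, specialty, route, room, bed, code, dob — PK (insurer_id) and explicit NOT NULL columns excluded).
appointments: 3 nullable (dob, provider, cost — PK (appointment_id) and explicit NOT NULL columns excluded).
physicians: 6 nullable (dob, value, cost, notes, provider, policy_no — PK (physician_id) and explicit NOT NULL columns excluded).
wards: 2 nullable (policy_no, unit — PK (specialty, ward_id, bed) and explicit NOT NULL columns excluded).
Total: 7 + 3 + 6 + 2 = 18.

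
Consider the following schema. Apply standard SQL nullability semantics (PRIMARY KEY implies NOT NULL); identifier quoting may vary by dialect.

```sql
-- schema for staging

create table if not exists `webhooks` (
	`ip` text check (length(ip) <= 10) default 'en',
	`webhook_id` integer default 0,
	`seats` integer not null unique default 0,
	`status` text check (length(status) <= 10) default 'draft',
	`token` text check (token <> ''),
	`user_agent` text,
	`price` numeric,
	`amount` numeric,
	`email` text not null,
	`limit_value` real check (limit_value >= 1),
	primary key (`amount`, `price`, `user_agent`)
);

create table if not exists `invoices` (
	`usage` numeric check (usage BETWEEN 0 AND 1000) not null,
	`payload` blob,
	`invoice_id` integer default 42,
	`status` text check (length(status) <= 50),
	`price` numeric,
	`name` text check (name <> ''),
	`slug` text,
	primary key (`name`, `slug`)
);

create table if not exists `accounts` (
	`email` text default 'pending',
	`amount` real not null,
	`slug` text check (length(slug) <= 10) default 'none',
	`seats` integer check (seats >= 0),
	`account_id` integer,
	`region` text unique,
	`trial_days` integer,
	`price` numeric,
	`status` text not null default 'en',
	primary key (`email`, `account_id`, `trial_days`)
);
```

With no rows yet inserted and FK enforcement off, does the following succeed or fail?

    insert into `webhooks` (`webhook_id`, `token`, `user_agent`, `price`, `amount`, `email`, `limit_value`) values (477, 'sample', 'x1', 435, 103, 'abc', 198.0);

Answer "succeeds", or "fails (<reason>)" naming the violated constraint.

NOT NULL columns: amount is supplied; email is supplied; price is supplied; seats defaults to 0; user_agent is supplied.
CHECK constraints: 'sample' satisfies (token <> ''); 198.0 satisfies (limit_value >= 1).
No constraint is violated.

succeeds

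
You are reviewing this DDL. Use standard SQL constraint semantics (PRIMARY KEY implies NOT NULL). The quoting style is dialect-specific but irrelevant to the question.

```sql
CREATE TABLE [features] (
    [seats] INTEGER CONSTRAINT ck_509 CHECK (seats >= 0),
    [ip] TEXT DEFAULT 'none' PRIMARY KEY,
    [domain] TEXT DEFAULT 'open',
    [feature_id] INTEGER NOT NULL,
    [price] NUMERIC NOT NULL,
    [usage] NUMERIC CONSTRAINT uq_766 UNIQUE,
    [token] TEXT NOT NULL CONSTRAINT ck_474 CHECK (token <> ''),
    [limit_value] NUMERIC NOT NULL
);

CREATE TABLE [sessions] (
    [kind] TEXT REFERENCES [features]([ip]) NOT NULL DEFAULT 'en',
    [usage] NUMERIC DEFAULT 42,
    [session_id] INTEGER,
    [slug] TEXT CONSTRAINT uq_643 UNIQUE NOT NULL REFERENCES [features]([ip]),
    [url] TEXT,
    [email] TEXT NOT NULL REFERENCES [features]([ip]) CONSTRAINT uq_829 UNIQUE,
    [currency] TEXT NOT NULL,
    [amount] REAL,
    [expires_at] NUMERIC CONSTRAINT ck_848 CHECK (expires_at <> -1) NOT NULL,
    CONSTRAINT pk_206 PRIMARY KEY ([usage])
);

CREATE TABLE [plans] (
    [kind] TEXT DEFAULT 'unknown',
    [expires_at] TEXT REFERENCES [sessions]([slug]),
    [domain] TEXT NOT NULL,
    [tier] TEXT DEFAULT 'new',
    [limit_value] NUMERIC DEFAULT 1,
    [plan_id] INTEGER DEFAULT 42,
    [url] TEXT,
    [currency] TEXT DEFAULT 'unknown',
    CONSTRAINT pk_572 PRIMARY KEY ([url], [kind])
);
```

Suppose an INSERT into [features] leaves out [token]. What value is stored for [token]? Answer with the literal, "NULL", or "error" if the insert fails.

token has no DEFAULT clause.
Omitting it would insert NULL, but it is declared NOT NULL, so the INSERT fails.

error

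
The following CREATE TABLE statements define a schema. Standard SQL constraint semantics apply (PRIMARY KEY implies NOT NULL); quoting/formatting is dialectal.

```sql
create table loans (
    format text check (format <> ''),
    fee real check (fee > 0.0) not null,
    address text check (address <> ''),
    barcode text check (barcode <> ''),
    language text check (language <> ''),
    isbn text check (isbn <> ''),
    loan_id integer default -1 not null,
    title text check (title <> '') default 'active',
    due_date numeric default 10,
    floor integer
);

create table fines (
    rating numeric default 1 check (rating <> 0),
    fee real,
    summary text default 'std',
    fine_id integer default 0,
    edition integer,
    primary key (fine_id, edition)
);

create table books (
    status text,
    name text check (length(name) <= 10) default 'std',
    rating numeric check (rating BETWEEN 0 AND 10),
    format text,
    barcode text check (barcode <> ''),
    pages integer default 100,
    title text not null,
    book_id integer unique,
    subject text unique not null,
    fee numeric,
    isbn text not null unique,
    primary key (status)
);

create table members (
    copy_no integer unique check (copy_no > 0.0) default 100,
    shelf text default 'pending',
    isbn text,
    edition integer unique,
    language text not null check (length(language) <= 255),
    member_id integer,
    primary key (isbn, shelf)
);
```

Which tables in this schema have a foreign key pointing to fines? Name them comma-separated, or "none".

No REFERENCES clause anywhere in the schema names fines.

none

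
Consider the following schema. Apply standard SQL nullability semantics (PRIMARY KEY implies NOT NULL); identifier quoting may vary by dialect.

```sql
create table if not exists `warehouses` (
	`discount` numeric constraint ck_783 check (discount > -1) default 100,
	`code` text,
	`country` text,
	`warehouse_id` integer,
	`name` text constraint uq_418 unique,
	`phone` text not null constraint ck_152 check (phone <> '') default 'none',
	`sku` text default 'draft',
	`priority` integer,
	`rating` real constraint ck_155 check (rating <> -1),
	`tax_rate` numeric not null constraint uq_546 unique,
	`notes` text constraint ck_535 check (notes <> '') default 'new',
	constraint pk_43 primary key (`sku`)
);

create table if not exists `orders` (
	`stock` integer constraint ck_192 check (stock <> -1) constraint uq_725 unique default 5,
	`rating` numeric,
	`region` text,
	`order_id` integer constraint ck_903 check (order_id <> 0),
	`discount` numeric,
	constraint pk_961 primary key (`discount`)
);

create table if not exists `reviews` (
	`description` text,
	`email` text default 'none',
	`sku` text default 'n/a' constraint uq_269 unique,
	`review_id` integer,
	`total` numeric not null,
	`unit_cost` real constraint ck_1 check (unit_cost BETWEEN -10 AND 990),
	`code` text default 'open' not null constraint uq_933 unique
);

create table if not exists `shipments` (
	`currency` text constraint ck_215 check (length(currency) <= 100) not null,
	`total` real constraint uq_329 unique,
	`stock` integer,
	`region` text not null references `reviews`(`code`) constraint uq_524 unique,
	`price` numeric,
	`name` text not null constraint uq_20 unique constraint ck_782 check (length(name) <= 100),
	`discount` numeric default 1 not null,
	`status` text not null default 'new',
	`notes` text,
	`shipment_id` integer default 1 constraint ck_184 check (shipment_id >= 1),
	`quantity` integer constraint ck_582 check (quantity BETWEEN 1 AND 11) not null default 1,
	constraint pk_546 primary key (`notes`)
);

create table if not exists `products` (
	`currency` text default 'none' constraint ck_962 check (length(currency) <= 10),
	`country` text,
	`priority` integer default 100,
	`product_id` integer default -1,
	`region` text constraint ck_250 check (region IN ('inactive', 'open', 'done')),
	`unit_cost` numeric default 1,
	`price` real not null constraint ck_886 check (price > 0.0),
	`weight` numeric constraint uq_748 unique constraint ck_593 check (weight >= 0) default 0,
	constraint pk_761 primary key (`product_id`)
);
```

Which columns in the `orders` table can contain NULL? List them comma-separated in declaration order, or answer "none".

stock, rating, region, order_id

- stock: CHECK does not forbid NULL (a CHECK constraint passes when its expression is NULL) → nullable.
- rating: no NOT NULL constraint applies → nullable.
- region: no NOT NULL constraint applies → nullable.
- order_id: CHECK does not forbid NULL (a CHECK constraint passes when its expression is NULL) → nullable.
- discount: part of the PRIMARY KEY, which implies NOT NULL → not nullable.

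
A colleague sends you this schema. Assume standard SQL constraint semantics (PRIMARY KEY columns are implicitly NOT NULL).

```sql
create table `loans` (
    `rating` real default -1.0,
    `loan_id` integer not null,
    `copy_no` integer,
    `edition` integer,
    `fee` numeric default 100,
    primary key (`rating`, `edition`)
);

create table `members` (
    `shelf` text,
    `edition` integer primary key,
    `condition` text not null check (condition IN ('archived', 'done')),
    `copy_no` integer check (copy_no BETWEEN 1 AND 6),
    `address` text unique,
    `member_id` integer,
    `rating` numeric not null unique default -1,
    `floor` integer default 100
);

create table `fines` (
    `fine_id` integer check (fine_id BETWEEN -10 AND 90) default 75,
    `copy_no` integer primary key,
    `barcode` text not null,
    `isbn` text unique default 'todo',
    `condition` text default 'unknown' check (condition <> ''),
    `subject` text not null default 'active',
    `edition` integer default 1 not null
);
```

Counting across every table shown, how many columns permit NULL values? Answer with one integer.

10

loans: 2 nullable (copy_no, fee — PK (rating, edition) and explicit NOT NULL columns excluded).
members: 5 nullable (shelf, copy_no, address, member_id, floor — PK (edition) and explicit NOT NULL columns excluded).
fines: 3 nullable (fine_id, isbn, condition — PK (copy_no) and explicit NOT NULL columns excluded).
Total: 2 + 5 + 3 = 10.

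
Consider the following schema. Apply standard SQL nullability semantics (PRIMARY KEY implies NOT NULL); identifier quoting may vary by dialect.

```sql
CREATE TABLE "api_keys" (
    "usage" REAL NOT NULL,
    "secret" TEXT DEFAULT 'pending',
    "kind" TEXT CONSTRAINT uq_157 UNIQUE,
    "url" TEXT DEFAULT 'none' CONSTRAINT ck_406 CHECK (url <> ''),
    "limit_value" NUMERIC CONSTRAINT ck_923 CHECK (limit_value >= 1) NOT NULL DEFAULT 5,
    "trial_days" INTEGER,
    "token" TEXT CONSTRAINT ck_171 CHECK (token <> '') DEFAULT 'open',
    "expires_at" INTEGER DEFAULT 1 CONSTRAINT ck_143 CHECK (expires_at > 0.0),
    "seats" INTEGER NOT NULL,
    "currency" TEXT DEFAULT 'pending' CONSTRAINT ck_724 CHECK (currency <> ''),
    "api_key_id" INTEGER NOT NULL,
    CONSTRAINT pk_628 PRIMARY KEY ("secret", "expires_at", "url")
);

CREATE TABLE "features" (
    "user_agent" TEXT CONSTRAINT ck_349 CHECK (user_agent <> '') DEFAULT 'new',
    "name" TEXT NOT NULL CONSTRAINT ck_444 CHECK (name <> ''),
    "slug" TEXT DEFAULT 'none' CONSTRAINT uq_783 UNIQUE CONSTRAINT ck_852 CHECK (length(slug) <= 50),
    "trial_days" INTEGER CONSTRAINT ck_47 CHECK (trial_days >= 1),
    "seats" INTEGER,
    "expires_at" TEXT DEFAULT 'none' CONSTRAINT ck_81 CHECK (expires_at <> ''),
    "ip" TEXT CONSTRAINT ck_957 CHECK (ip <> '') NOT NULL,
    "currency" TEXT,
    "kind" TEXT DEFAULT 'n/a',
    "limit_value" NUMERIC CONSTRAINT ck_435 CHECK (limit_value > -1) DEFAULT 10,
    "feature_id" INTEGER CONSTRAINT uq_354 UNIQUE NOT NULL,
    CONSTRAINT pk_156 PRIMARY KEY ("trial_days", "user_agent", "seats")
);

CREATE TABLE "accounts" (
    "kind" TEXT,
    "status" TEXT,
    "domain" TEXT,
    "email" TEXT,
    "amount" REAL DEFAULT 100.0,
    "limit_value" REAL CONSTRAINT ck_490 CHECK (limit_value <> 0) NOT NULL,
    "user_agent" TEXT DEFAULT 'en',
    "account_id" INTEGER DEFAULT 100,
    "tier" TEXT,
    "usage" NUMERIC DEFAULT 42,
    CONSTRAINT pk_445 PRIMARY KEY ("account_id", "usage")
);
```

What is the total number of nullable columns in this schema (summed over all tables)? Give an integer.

api_keys: 4 nullable (kind, trial_days, token, currency — PK (secret, expires_at, url) and explicit NOT NULL columns excluded).
features: 5 nullable (slug, expires_at, currency, kind, limit_value — PK (trial_days, user_agent, seats) and explicit NOT NULL columns excluded).
accounts: 7 nullable (kind, status, domain, email, amount, user_agent, tier — PK (account_id, usage) and explicit NOT NULL columns excluded).
Total: 4 + 5 + 7 = 16.

16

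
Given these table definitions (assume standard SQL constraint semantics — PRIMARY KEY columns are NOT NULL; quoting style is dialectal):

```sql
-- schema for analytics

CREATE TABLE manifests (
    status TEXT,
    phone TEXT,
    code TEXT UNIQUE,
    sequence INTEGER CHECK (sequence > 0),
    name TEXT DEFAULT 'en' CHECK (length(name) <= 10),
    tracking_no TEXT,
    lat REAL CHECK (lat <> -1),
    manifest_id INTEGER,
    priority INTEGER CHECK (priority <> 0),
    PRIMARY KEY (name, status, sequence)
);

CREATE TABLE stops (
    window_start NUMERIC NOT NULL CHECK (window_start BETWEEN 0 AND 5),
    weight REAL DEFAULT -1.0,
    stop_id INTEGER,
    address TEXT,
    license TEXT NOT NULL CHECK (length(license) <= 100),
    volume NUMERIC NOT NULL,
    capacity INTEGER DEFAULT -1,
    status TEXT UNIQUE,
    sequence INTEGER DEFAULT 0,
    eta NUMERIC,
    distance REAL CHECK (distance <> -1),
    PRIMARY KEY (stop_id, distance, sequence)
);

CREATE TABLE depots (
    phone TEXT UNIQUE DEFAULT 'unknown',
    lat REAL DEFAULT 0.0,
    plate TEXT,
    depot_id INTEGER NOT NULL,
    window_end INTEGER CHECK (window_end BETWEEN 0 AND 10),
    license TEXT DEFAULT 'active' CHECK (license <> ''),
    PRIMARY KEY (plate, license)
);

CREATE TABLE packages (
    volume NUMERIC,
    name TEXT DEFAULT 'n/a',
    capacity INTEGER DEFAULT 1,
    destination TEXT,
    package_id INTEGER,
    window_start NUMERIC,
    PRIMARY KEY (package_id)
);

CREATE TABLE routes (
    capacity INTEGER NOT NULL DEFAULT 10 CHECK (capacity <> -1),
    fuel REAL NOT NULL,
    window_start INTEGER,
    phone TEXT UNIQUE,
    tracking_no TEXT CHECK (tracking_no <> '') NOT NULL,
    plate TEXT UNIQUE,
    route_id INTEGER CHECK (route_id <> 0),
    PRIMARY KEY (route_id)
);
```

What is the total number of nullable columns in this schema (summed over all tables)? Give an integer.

manifests: 6 nullable (phone, code, tracking_no, lat, manifest_id, priority — PK (name, status, sequence) and explicit NOT NULL columns excluded).
stops: 5 nullable (weight, address, capacity, status, eta — PK (stop_id, distance, sequence) and explicit NOT NULL columns excluded).
depots: 3 nullable (phone, lat, window_end — PK (plate, license) and explicit NOT NULL columns excluded).
packages: 5 nullable (volume, name, capacity, destination, window_start — PK (package_id) and explicit NOT NULL columns excluded).
routes: 3 nullable (window_start, phone, plate — PK (route_id) and explicit NOT NULL columns excluded).
Total: 6 + 5 + 3 + 5 + 3 = 22.

22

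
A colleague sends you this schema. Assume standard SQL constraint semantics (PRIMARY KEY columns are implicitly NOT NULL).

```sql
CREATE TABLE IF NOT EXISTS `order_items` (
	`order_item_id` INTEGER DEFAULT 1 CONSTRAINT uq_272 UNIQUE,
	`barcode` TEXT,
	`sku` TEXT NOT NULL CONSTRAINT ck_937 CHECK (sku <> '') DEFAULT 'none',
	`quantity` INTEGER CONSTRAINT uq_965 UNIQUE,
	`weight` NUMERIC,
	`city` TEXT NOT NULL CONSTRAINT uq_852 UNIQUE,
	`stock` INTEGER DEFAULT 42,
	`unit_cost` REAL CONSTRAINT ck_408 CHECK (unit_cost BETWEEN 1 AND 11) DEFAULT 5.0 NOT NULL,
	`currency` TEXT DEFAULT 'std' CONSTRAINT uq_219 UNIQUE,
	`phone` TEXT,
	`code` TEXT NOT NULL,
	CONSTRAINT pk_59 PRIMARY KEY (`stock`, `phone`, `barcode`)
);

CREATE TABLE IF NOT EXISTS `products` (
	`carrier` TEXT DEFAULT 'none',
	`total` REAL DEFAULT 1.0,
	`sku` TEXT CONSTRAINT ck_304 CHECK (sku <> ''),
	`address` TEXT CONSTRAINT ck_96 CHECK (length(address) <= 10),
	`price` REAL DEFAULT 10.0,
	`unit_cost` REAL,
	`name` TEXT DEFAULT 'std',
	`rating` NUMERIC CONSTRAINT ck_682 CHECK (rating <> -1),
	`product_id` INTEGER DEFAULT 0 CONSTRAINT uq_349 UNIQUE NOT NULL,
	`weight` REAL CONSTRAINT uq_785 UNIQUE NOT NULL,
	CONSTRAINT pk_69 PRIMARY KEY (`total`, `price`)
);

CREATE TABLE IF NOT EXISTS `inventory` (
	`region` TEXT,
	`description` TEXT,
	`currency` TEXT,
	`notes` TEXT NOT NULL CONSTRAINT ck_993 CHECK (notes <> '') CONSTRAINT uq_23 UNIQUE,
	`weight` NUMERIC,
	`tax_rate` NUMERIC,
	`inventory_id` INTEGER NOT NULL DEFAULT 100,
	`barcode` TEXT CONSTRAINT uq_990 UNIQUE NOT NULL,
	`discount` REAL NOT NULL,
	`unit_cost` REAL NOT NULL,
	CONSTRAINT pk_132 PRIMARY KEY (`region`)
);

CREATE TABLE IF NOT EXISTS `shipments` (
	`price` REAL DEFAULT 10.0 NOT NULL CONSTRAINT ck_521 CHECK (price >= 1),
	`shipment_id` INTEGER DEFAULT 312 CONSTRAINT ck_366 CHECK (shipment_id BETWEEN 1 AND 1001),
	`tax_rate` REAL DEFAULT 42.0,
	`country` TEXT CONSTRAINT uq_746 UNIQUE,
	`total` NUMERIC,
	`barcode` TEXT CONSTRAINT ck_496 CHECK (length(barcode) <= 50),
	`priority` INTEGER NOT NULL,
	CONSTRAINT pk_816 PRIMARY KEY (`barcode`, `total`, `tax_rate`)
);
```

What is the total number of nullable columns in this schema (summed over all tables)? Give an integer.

16

order_items: 4 nullable (order_item_id, quantity, weight, currency — PK (stock, phone, barcode) and explicit NOT NULL columns excluded).
products: 6 nullable (carrier, sku, address, unit_cost, name, rating — PK (total, price) and explicit NOT NULL columns excluded).
inventory: 4 nullable (description, currency, weight, tax_rate — PK (region) and explicit NOT NULL columns excluded).
shipments: 2 nullable (shipment_id, country — PK (barcode, total, tax_rate) and explicit NOT NULL columns excluded).
Total: 4 + 6 + 4 + 2 = 16.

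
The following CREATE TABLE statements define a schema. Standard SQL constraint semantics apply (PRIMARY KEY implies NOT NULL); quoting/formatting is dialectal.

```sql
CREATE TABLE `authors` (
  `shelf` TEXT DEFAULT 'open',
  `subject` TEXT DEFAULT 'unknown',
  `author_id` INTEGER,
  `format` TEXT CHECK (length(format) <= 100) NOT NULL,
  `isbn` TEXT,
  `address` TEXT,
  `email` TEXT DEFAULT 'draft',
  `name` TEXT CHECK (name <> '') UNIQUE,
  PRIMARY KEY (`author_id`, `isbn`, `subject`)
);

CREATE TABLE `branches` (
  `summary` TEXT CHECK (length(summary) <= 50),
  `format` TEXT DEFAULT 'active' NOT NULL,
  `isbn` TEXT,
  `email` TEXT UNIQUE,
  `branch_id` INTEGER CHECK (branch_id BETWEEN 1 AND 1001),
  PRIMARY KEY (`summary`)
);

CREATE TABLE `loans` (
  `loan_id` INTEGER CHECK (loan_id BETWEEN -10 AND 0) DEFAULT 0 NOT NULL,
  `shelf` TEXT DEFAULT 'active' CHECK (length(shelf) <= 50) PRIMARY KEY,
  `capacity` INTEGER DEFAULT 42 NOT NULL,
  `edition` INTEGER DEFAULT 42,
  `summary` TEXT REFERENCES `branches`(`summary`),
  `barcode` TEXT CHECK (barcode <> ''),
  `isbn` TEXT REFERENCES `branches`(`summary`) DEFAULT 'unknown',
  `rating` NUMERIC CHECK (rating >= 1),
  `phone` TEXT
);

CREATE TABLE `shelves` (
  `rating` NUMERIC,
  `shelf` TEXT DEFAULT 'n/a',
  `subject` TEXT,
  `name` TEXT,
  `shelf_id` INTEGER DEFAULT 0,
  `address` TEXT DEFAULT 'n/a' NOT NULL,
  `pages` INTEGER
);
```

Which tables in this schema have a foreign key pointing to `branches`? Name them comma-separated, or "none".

loans

- loans.summary references branches(summary).
- loans.isbn references branches(summary).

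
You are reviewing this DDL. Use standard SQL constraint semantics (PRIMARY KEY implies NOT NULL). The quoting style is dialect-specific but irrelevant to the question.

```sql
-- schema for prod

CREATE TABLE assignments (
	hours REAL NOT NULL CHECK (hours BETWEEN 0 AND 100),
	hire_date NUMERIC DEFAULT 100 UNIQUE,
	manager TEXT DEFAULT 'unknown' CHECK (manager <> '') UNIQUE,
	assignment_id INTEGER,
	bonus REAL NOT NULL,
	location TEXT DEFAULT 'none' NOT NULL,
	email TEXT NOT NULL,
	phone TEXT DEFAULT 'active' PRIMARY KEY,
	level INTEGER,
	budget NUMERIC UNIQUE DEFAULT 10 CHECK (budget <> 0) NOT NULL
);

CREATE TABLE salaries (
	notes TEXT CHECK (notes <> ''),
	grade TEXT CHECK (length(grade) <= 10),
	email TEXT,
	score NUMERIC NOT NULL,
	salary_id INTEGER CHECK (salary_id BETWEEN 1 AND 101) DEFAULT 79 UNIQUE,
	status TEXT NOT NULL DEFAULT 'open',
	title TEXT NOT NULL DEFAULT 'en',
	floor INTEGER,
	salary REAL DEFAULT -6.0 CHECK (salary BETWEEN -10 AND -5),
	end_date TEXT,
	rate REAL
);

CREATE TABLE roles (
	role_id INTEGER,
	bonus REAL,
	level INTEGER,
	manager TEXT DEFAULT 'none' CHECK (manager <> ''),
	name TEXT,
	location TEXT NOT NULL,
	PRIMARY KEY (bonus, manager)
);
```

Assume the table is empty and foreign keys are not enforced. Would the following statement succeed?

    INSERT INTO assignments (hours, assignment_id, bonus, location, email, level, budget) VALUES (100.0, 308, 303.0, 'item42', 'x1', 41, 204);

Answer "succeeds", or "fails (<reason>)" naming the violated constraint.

succeeds

NOT NULL columns: bonus is supplied; budget is supplied; email is supplied; hours is supplied; location is supplied; phone defaults to 'active'.
CHECK constraints: 100.0 satisfies (hours BETWEEN 0 AND 100); 204 satisfies (budget <> 0).
No constraint is violated.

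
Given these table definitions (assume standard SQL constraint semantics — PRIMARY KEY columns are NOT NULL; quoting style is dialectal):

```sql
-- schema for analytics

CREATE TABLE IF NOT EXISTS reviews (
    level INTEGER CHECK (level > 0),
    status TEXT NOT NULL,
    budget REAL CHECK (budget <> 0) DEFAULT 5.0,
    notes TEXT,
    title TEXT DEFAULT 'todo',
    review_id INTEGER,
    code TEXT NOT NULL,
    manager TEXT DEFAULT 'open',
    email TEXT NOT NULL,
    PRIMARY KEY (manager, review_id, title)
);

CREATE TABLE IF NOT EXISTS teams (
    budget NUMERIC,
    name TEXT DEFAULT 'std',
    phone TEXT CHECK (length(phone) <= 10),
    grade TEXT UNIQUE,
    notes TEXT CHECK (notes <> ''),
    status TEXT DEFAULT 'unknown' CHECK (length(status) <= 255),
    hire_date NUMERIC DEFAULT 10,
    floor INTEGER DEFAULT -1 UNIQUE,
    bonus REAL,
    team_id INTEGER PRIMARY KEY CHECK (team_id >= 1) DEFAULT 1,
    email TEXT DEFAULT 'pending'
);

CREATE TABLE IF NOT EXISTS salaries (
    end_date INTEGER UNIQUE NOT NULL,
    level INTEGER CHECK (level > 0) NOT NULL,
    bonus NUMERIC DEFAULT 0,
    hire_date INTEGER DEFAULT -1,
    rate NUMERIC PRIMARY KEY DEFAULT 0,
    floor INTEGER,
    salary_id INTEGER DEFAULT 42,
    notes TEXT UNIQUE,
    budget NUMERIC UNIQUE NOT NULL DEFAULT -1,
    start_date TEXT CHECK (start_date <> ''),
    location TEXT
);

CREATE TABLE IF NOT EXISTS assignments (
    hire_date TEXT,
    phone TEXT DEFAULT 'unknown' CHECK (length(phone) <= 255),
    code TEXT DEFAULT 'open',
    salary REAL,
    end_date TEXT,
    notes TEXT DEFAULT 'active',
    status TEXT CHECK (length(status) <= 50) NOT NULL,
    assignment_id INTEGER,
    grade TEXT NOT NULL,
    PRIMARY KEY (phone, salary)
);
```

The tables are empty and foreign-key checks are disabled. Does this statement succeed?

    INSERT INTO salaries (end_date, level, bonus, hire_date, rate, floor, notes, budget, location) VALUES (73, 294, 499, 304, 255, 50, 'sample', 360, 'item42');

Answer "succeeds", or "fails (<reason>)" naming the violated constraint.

succeeds

NOT NULL columns: budget is supplied; end_date is supplied; level is supplied; rate is supplied.
CHECK constraints: 294 satisfies (level > 0).
No constraint is violated.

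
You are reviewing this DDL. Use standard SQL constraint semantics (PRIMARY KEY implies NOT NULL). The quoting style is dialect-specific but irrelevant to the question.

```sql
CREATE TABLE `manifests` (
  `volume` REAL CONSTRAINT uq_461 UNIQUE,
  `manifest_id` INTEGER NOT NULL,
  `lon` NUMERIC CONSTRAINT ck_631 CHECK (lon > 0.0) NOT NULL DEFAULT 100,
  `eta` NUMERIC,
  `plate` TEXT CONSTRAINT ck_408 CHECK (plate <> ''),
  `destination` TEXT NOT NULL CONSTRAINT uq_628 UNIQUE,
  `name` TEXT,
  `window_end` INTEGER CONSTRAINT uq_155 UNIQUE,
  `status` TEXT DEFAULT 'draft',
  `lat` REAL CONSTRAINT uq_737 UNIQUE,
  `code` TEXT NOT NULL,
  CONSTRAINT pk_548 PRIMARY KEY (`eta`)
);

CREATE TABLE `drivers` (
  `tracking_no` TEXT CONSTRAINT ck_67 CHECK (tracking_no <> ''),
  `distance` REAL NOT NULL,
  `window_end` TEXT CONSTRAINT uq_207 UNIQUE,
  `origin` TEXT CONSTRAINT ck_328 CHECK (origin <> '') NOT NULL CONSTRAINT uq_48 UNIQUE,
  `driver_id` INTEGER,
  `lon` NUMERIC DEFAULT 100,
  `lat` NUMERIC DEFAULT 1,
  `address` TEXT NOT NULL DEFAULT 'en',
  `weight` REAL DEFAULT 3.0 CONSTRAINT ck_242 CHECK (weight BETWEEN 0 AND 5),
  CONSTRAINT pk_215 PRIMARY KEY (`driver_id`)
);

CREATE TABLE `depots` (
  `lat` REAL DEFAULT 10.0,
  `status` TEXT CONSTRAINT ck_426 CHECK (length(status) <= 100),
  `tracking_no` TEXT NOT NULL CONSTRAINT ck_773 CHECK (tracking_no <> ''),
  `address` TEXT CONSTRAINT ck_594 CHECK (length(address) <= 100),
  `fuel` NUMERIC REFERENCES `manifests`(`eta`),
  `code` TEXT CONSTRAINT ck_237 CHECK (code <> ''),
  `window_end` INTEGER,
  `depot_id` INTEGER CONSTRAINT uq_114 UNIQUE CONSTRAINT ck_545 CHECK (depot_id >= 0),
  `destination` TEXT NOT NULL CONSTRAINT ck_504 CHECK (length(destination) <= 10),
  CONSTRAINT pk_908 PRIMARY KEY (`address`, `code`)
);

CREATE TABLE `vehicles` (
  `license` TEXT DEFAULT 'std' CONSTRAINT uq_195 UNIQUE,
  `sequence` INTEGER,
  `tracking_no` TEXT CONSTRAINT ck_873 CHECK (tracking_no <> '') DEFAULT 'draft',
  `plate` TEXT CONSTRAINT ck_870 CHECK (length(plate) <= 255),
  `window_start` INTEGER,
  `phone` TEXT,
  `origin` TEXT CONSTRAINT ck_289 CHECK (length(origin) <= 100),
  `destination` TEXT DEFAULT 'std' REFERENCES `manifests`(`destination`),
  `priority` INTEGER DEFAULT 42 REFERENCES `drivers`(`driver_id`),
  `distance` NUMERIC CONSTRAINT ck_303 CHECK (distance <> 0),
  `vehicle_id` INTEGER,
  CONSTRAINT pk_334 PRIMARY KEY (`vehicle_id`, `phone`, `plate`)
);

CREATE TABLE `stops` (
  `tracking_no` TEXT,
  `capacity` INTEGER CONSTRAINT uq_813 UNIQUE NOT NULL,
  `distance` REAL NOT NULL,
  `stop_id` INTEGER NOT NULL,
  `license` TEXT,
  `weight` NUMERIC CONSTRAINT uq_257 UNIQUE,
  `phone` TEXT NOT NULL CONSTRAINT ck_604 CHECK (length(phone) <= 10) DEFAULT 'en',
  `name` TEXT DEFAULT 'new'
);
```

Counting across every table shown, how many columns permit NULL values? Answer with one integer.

manifests: 6 nullable (volume, plate, name, window_end, status, lat — PK (eta) and explicit NOT NULL columns excluded).
drivers: 5 nullable (tracking_no, window_end, lon, lat, weight — PK (driver_id) and explicit NOT NULL columns excluded).
depots: 5 nullable (lat, status, fuel, window_end, depot_id — PK (address, code) and explicit NOT NULL columns excluded).
vehicles: 8 nullable (license, sequence, tracking_no, window_start, origin, destination, priority, distance — PK (vehicle_id, phone, plate) and explicit NOT NULL columns excluded).
stops: 4 nullable (tracking_no, license, weight, name — PK none and explicit NOT NULL columns excluded).
Total: 6 + 5 + 5 + 8 + 4 = 28.

28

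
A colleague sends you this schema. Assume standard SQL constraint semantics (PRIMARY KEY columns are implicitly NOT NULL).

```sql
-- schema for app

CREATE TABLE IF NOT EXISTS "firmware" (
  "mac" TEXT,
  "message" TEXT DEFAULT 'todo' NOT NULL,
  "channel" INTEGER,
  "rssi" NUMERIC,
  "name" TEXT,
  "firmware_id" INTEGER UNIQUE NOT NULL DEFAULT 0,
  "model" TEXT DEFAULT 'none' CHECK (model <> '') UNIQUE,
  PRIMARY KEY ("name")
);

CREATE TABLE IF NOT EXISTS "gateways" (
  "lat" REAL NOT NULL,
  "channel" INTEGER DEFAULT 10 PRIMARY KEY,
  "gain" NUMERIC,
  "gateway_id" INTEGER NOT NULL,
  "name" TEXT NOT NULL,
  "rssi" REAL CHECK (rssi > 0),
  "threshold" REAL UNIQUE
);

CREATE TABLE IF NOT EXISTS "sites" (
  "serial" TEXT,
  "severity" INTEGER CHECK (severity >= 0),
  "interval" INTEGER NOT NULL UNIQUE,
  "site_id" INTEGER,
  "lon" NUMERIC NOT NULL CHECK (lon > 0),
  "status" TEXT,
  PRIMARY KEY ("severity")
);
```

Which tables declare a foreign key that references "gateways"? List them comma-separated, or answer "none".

No REFERENCES clause anywhere in the schema names gateways.

none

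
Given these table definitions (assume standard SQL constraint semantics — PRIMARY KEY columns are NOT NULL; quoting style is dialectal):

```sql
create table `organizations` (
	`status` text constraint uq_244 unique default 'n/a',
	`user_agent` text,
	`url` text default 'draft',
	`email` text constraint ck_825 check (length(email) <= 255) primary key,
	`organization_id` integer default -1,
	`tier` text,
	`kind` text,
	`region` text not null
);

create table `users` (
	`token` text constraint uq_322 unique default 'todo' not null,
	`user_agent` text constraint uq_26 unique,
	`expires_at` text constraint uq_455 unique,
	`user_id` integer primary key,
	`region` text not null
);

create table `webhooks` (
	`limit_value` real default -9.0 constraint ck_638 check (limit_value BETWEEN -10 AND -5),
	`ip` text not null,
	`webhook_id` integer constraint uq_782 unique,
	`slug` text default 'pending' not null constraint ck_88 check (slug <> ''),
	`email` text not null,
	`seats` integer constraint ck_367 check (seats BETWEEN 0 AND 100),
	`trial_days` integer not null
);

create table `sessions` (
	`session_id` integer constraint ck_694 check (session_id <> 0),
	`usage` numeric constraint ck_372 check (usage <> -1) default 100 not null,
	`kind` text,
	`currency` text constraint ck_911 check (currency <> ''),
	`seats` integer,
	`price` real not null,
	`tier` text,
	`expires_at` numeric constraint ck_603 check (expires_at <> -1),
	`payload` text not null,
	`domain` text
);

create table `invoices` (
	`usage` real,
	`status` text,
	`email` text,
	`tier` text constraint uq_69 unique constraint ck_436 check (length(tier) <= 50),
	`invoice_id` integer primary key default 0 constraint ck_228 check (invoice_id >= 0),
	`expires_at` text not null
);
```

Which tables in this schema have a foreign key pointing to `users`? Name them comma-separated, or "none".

none

No REFERENCES clause anywhere in the schema names users.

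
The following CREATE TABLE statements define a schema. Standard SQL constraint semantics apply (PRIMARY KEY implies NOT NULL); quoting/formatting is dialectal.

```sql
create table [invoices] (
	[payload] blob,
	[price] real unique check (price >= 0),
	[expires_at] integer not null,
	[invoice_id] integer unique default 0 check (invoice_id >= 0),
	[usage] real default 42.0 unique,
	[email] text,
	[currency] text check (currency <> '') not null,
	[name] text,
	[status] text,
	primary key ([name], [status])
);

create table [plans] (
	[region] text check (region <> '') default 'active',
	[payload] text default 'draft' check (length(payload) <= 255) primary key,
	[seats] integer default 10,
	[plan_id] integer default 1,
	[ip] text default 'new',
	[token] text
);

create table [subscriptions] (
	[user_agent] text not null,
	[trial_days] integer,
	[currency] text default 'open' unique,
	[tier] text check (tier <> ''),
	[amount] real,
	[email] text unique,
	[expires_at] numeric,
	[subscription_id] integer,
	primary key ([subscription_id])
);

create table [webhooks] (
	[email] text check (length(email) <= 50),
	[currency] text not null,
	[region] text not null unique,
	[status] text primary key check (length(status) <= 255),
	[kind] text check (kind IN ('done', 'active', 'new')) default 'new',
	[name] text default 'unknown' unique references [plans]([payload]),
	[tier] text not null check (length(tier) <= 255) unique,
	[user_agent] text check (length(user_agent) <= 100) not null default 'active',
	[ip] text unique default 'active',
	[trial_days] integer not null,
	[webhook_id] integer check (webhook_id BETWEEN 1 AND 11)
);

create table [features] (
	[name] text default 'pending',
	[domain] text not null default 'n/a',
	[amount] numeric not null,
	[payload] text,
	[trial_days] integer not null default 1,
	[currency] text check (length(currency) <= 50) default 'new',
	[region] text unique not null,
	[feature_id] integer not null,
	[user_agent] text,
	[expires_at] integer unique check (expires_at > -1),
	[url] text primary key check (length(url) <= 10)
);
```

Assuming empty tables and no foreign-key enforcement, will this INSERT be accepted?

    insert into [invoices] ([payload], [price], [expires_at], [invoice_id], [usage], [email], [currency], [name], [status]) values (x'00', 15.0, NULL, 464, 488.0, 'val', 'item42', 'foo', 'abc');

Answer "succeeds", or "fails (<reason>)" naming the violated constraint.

fails (NOT NULL on expires_at)

expires_at is explicitly set to NULL, but expires_at is declared NOT NULL.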